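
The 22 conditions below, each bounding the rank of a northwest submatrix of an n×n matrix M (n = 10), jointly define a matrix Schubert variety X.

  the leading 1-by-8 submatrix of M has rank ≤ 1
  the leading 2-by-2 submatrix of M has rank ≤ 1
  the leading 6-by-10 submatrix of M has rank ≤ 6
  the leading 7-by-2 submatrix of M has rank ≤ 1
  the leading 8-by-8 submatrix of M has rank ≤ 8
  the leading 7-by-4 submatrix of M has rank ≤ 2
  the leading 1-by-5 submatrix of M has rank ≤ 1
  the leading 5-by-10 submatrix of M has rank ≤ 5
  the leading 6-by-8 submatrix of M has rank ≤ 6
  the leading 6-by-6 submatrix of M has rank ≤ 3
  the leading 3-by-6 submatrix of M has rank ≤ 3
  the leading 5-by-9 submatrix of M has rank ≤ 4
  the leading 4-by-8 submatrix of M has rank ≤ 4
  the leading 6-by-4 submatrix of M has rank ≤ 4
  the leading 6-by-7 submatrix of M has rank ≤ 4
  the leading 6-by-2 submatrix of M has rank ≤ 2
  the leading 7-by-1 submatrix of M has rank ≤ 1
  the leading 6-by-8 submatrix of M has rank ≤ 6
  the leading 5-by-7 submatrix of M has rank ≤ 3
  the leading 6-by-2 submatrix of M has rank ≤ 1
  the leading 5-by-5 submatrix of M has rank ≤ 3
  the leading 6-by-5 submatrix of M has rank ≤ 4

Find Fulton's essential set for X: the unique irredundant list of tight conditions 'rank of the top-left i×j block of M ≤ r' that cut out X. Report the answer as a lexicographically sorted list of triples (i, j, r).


Rank table r_w(10×10) implied by the 22 constraints:

  1 1 1 1 1 1 1 1 1 1
  1 1 2 2 2 2 2 2 2 2
  1 1 2 2 3 3 3 3 3 3
  1 1 2 2 3 3 3 4 4 4
  1 1 2 2 3 3 3 4 4 5
  1 1 2 2 3 3 4 5 5 6
  1 1 2 2 3 4 5 6 6 7
  1 2 3 3 4 5 6 7 7 8
  1 2 3 4 5 6 7 8 8 9
  1 2 3 4 5 6 7 8 9 10

the unique w with this rank table is (1, 3, 5, 8, 10, 7, 6, 2, 4, 9).

ℓ(w)=17; the 5 essential cells (i,j,r):

[(5, 7, 3), (5, 9, 4), (6, 6, 3), (7, 2, 1), (7, 4, 2)]


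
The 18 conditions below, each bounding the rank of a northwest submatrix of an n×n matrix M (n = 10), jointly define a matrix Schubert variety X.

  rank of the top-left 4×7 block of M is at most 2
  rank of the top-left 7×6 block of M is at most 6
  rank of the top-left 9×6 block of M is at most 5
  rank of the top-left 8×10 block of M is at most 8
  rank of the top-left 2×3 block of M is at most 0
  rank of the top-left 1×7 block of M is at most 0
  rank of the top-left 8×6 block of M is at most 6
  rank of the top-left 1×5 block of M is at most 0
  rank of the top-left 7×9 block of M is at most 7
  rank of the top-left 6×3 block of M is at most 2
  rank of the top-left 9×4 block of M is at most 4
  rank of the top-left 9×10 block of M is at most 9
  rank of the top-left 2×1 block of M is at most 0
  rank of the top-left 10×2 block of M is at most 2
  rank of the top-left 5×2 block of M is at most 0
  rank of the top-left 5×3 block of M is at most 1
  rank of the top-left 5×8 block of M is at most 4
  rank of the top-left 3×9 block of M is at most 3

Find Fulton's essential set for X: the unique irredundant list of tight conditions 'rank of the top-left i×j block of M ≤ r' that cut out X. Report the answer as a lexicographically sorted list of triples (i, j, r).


Computing R[i][j] = min implied NW-rank bound (n=10, 18 conditions):

  0  0  0  0  0  0  0  1  1  1
  0  0  0  1  1  1  1  2  2  2
  0  0  1  2  2  2  2  3  3  3
  0  0  1  2  2  2  2  3  4  4
  0  0  1  2  3  3  3  4  5  5
  1  1  2  3  4  4  4  5  6  6
  1  2  3  4  5  5  5  6  7  7
  1  2  3  4  5  5  6  7  8  8
  1  2  3  4  5  5  6  7  8  9
  1  2  3  4  5  6  7  8  9  10

so w = (8, 4, 3, 9, 5, 1, 2, 7, 10, 6).

Fulton essential set (5 of the 21 Rothe cells):

[(1, 7, 0), (2, 3, 0), (4, 7, 2), (5, 2, 0), (9, 6, 5)]


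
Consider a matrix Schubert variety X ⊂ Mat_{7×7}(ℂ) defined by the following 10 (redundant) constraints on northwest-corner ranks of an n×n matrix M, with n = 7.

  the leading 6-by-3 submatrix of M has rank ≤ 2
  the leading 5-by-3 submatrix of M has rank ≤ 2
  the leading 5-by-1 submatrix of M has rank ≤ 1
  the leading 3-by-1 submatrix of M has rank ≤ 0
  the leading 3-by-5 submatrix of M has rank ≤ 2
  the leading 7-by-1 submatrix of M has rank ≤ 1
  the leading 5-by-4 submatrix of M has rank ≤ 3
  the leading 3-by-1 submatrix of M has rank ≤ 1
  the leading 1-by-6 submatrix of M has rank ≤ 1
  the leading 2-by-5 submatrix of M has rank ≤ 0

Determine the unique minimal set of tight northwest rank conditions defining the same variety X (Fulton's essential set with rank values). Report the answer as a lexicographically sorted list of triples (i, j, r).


The tightest implied rank at each (i,j), from the 10 conditions:

  i=1: 0 | 0 | 0 | 0 | 0 | 1 | 1
  i=2: 0 | 0 | 0 | 0 | 0 | 1 | 2
  i=3: 0 | 1 | 1 | 1 | 1 | 2 | 3
  i=4: 1 | 2 | 2 | 2 | 2 | 3 | 4
  i=5: 1 | 2 | 2 | 3 | 3 | 4 | 5
  i=6: 1 | 2 | 2 | 3 | 4 | 5 | 6
  i=7: 1 | 2 | 3 | 4 | 5 | 6 | 7

so w = (6, 7, 2, 1, 4, 5, 3).

3 SE-corners of the 13-cell Rothe diagram give Ess(w):

[(2, 5, 0), (3, 1, 0), (6, 3, 2)]


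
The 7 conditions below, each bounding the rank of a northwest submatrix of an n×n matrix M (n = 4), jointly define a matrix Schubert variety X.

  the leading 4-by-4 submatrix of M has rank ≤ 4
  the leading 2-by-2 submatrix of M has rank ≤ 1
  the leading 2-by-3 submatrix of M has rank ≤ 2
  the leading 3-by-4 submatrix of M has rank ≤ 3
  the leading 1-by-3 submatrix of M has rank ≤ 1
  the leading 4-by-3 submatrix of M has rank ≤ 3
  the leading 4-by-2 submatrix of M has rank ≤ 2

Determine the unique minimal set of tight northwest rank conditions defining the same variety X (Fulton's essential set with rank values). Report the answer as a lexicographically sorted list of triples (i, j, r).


Reconstructing r_w from the 7 given conditions:

  R[1]: 1 1 1 1
  R[2]: 1 1 2 2
  R[3]: 1 2 3 3
  R[4]: 1 2 3 4

the unique w with this rank table is (1, 3, 2, 4).

|D(w)|=1, |Ess(w)|=1:

[(2, 2, 1)]


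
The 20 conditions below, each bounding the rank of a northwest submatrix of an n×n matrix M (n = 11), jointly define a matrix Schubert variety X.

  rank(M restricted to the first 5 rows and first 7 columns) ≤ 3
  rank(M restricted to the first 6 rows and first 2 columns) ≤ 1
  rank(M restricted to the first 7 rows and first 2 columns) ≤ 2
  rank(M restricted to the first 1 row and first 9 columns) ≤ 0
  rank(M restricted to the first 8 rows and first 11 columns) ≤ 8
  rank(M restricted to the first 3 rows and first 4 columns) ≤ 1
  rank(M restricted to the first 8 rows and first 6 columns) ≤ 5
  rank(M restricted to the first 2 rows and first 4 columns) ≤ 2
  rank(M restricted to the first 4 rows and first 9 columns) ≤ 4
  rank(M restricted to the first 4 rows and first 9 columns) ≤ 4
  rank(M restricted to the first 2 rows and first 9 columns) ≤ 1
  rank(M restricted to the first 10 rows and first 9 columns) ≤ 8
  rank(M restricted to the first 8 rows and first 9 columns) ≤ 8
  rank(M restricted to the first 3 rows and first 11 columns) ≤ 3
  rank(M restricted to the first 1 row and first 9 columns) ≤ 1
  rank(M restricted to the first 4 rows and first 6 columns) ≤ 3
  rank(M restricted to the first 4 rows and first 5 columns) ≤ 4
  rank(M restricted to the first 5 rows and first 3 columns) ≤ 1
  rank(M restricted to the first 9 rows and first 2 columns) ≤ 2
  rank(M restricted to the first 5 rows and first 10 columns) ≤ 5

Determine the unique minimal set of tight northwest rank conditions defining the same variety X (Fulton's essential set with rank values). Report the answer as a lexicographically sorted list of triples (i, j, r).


Reconstructing r_w from the 20 given conditions:

  i=1: 0, 0, 0, 0, 0, 0, 0, 0, 0, 1, 1
  i=2: 1, 1, 1, 1, 1, 1, 1, 1, 1, 2, 2
  i=3: 1, 1, 1, 1, 2, 2, 2, 2, 2, 3, 3
  i=4: 1, 1, 1, 2, 3, 3, 3, 3, 3, 4, 4
  i=5: 1, 1, 1, 2, 3, 3, 3, 4, 4, 5, 5
  i=6: 1, 1, 2, 3, 4, 4, 4, 5, 5, 6, 6
  i=7: 1, 2, 3, 4, 5, 5, 5, 6, 6, 7, 7
  i=8: 1, 2, 3, 4, 5, 5, 6, 7, 7, 8, 8
  i=9: 1, 2, 3, 4, 5, 6, 7, 8, 8, 9, 9
  i=10: 1, 2, 3, 4, 5, 6, 7, 8, 8, 9, 10
  i=11: 1, 2, 3, 4, 5, 6, 7, 8, 9, 10, 11

hence w(1..11) = (10, 1, 5, 4, 8, 3, 2, 7, 6, 11, 9).

|D(w)|=21, |Ess(w)|=7:

[(1, 9, 0), (3, 4, 1), (5, 3, 1), (5, 7, 3), (6, 2, 1), (8, 6, 5), (10, 9, 8)]


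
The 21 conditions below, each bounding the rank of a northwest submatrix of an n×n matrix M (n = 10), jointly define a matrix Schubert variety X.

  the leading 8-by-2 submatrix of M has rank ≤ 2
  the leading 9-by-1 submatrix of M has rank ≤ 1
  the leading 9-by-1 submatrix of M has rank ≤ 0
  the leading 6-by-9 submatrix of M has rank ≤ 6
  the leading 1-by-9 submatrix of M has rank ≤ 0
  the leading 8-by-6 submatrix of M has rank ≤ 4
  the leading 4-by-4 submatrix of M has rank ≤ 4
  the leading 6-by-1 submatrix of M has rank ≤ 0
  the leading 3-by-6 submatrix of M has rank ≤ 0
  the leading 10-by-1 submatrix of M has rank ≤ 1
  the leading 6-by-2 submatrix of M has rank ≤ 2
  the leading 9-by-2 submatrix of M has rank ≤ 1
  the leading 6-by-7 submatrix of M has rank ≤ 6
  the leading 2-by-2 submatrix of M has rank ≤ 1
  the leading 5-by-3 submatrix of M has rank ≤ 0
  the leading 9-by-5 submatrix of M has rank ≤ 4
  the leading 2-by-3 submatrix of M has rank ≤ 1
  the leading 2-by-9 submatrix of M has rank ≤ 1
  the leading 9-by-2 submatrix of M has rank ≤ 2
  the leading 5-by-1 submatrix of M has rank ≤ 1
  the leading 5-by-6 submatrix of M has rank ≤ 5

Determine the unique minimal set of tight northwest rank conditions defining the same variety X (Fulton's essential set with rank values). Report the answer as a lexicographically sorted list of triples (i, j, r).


Propagating the 21 rank bounds to every northwest block:

  i=1: 0 | 0 | 0 | 0 | 0 | 0 | 0 | 0 | 0 | 1
  i=2: 0 | 0 | 0 | 0 | 0 | 0 | 1 | 1 | 1 | 2
  i=3: 0 | 0 | 0 | 0 | 0 | 0 | 1 | 2 | 2 | 3
  i=4: 0 | 0 | 0 | 1 | 1 | 1 | 2 | 3 | 3 | 4
  i=5: 0 | 0 | 0 | 1 | 2 | 2 | 3 | 4 | 4 | 5
  i=6: 0 | 1 | 1 | 2 | 3 | 3 | 4 | 5 | 5 | 6
  i=7: 0 | 1 | 2 | 3 | 4 | 4 | 5 | 6 | 6 | 7
  i=8: 0 | 1 | 2 | 3 | 4 | 4 | 5 | 6 | 7 | 8
  i=9: 0 | 1 | 2 | 3 | 4 | 5 | 6 | 7 | 8 | 9
  i=10: 1 | 2 | 3 | 4 | 5 | 6 | 7 | 8 | 9 | 10

so w = (10, 7, 8, 4, 5, 2, 3, 9, 6, 1).

5 SE-corners of the 32-cell Rothe diagram give Ess(w):

[(1, 9, 0), (3, 6, 0), (5, 3, 0), (8, 6, 4), (9, 1, 0)]


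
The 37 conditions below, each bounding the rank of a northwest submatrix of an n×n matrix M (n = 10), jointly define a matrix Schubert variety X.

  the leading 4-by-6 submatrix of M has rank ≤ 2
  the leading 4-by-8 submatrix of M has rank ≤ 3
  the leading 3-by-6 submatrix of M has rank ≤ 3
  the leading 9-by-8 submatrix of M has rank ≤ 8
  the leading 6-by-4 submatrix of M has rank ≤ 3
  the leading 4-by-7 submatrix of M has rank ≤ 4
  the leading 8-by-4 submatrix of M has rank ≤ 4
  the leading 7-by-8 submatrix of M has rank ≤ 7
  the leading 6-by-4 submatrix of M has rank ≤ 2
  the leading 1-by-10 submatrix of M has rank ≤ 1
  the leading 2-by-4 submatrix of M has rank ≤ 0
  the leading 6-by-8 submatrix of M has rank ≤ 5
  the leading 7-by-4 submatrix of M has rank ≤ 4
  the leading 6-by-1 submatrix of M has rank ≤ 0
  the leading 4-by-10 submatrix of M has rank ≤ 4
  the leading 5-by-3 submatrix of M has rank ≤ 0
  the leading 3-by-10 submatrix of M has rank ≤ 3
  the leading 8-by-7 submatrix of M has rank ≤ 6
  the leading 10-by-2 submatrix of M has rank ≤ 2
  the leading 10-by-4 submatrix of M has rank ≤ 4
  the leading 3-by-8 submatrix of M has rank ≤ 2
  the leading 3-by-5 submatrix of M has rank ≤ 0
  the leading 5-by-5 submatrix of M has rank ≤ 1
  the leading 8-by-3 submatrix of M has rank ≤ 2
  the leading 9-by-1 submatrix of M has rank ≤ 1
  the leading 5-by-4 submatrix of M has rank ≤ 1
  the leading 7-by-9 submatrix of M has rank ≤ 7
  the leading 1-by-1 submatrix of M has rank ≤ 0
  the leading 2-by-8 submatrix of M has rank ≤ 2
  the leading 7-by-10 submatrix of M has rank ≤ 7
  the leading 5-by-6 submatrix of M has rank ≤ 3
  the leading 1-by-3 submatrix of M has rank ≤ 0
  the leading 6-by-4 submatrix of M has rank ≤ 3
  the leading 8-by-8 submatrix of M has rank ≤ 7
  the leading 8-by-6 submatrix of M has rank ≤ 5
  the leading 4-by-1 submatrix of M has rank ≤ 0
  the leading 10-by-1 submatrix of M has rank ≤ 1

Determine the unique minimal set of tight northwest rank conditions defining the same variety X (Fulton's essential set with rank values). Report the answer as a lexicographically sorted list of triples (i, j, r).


Recovering R(i,j) via the rank-extension bound from the 37 conditions:

  i=1: 0 0 0 0 0 1 1 1 1 1
  i=2: 0 0 0 0 0 1 2 2 2 2
  i=3: 0 0 0 0 0 1 2 2 3 3
  i=4: 0 0 0 1 1 2 3 3 4 4
  i=5: 0 0 0 1 1 2 3 4 5 5
  i=6: 0 1 1 2 2 3 4 5 6 6
  i=7: 1 2 2 3 3 4 5 6 7 7
  i=8: 1 2 2 3 4 5 6 7 8 8
  i=9: 1 2 3 4 5 6 7 8 9 9
  i=10: 1 2 3 4 5 6 7 8 9 10

reading off 1-entries of Δ²R: w = (6, 7, 9, 4, 8, 2, 1, 5, 3, 10).

Rothe diagram D(w) (25 cells), 6 SE-corners (essential conditions):

[(3, 5, 0), (3, 8, 2), (5, 3, 0), (5, 5, 1), (6, 1, 0), (8, 3, 2)]


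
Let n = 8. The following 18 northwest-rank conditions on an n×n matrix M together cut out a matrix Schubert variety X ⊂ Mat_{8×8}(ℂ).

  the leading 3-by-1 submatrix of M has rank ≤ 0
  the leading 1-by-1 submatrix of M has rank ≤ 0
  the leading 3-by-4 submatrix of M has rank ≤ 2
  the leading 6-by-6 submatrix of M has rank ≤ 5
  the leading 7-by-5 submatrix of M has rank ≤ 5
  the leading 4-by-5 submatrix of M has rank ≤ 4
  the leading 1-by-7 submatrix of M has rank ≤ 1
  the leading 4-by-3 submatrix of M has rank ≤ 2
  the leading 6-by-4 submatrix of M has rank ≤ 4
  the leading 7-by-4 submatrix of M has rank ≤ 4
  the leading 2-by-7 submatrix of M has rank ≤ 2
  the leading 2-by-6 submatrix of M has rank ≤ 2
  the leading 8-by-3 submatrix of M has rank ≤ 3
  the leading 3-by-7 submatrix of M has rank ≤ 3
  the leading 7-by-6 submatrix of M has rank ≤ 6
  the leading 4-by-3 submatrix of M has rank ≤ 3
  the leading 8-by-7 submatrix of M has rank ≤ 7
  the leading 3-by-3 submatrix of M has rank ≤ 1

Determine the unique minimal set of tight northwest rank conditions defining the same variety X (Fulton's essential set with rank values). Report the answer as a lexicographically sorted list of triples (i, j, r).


Reconstructing r_w from the 18 given conditions:

  i=1: 0 | 1 | 1 | 1 | 1 | 1 | 1 | 1
  i=2: 0 | 1 | 1 | 2 | 2 | 2 | 2 | 2
  i=3: 0 | 1 | 1 | 2 | 3 | 3 | 3 | 3
  i=4: 1 | 2 | 2 | 3 | 4 | 4 | 4 | 4
  i=5: 1 | 2 | 3 | 4 | 5 | 5 | 5 | 5
  i=6: 1 | 2 | 3 | 4 | 5 | 5 | 6 | 6
  i=7: 1 | 2 | 3 | 4 | 5 | 6 | 7 | 7
  i=8: 1 | 2 | 3 | 4 | 5 | 6 | 7 | 8

hence w(1..8) = (2, 4, 5, 1, 3, 7, 6, 8).

|D(w)|=6, |Ess(w)|=3:

[(3, 1, 0), (3, 3, 1), (6, 6, 5)]


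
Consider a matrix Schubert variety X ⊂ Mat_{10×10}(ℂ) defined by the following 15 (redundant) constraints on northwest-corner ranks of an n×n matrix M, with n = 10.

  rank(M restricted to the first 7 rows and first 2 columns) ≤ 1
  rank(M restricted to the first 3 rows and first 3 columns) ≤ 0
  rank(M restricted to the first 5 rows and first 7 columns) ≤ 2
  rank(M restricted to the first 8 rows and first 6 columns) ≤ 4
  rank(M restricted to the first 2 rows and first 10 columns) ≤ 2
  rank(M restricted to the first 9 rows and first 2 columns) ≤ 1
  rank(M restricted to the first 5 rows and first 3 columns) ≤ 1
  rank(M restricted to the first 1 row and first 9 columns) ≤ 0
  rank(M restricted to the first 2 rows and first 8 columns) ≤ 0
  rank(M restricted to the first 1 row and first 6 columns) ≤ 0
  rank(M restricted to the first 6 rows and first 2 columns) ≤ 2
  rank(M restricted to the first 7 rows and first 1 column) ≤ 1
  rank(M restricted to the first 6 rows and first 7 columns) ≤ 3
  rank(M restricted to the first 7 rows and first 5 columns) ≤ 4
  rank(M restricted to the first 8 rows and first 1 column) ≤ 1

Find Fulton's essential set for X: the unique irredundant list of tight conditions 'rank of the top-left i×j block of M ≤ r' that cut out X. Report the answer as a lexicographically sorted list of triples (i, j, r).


Rank table r_w(10×10) implied by the 15 constraints:

  row 1: 0  0  0  0  0  0  0  0  0  1
  row 2: 0  0  0  0  0  0  0  0  1  2
  row 3: 0  0  0  1  1  1  1  1  2  3
  row 4: 1  1  1  2  2  2  2  2  3  4
  row 5: 1  1  1  2  2  2  2  3  4  5
  row 6: 1  1  2  3  3  3  3  4  5  6
  row 7: 1  1  2  3  4  4  4  5  6  7
  row 8: 1  1  2  3  4  4  5  6  7  8
  row 9: 1  1  2  3  4  5  6  7  8  9
  row 10: 1  2  3  4  5  6  7  8  9  10

so w = (10, 9, 4, 1, 8, 3, 5, 7, 6, 2).

ℓ(w)=30; the 7 essential cells (i,j,r):

[(1, 9, 0), (2, 8, 0), (3, 3, 0), (5, 3, 1), (5, 7, 2), (8, 6, 4), (9, 2, 1)]


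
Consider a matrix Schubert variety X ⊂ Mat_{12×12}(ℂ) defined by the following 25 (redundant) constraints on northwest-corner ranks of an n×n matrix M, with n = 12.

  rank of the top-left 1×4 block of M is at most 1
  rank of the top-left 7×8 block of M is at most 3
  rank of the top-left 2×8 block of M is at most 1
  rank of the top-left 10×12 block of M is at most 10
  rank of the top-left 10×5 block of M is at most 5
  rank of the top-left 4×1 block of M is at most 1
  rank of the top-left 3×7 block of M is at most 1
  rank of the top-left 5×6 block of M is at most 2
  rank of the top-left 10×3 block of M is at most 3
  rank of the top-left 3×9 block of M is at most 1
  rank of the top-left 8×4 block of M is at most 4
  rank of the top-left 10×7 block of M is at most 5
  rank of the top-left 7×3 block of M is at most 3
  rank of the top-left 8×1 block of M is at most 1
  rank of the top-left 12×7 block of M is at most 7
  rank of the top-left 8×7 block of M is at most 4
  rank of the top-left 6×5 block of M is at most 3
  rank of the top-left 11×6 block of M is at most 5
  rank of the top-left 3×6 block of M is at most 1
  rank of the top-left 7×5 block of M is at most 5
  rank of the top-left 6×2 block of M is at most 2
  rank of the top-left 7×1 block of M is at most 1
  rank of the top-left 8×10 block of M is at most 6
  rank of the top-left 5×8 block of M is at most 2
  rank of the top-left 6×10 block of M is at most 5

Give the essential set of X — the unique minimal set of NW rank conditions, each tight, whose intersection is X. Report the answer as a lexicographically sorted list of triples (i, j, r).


The tightest implied rank at each (i,j), from the 25 conditions:

  1, 1, 1, 1, 1, 1, 1, 1, 1, 1, 1, 1
  1, 1, 1, 1, 1, 1, 1, 1, 1, 2, 2, 2
  1, 1, 1, 1, 1, 1, 1, 1, 1, 2, 3, 3
  1, 2, 2, 2, 2, 2, 2, 2, 2, 3, 4, 4
  1, 2, 2, 2, 2, 2, 2, 2, 3, 4, 5, 5
  1, 2, 3, 3, 3, 3, 3, 3, 4, 5, 6, 6
  1, 2, 3, 3, 3, 3, 3, 3, 4, 5, 6, 7
  1, 2, 3, 4, 4, 4, 4, 4, 5, 6, 7, 8
  1, 2, 3, 4, 5, 5, 5, 5, 6, 7, 8, 9
  1, 2, 3, 4, 5, 5, 5, 6, 7, 8, 9, 10
  1, 2, 3, 4, 5, 5, 6, 7, 8, 9, 10, 11
  1, 2, 3, 4, 5, 6, 7, 8, 9, 10, 11, 12

so w = (1, 10, 11, 2, 9, 3, 12, 4, 5, 8, 7, 6).

Rothe diagram D(w) (30 cells), 5 SE-corners (essential conditions):

[(3, 9, 1), (5, 8, 2), (7, 8, 3), (10, 7, 5), (11, 6, 5)]


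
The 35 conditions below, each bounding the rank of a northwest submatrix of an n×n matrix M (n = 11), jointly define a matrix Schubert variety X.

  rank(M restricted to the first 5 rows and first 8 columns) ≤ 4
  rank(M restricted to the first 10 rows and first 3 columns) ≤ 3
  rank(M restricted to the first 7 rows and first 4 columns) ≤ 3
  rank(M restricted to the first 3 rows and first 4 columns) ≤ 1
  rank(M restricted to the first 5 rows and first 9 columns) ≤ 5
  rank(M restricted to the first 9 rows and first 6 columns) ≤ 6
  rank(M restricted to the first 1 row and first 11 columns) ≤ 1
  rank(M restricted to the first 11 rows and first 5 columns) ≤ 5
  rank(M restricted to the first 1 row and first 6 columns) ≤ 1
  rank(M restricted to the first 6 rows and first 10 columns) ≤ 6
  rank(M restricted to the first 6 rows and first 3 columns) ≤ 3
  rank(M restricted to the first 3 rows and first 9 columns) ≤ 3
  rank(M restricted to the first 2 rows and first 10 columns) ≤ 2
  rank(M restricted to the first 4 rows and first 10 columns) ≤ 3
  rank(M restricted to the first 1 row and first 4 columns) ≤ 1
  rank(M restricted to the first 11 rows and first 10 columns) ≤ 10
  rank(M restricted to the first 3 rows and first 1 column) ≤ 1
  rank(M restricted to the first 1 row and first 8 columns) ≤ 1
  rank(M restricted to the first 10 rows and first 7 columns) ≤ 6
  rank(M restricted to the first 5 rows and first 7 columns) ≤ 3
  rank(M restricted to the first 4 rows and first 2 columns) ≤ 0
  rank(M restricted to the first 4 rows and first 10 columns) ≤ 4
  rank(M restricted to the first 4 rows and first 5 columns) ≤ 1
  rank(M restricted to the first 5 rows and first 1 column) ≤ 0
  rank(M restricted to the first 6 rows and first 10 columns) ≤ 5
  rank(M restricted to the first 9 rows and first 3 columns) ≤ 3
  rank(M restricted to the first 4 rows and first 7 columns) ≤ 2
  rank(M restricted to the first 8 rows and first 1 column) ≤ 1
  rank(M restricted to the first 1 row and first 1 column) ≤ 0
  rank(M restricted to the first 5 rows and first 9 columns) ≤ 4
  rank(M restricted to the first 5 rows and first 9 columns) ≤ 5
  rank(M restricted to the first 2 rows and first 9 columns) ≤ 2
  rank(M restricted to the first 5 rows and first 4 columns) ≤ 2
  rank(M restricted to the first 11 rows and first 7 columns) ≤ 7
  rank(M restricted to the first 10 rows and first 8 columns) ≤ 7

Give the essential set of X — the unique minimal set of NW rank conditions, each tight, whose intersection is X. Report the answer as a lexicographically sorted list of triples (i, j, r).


Recovering R(i,j) via the rank-extension bound from the 35 conditions:

  i=1: 0 0 1 1 1 1 1 1 1 1 1
  i=2: 0 0 1 1 1 2 2 2 2 2 2
  i=3: 0 0 1 1 1 2 2 3 3 3 3
  i=4: 0 0 1 1 1 2 2 3 3 3 4
  i=5: 0 1 2 2 2 3 3 4 4 4 5
  i=6: 1 2 3 3 3 4 4 5 5 5 6
  i=7: 1 2 3 3 4 5 5 6 6 6 7
  i=8: 1 2 3 4 5 6 6 7 7 7 8
  i=9: 1 2 3 4 5 6 6 7 8 8 9
  i=10: 1 2 3 4 5 6 6 7 8 9 10
  i=11: 1 2 3 4 5 6 7 8 9 10 11

reading off 1-entries of Δ²R: w = (3, 6, 8, 11, 2, 1, 5, 4, 9, 10, 7).

|D(w)|=22, |Ess(w)|=7:

[(4, 2, 0), (4, 5, 1), (4, 7, 2), (4, 10, 3), (5, 1, 0), (7, 4, 3), (10, 7, 6)]


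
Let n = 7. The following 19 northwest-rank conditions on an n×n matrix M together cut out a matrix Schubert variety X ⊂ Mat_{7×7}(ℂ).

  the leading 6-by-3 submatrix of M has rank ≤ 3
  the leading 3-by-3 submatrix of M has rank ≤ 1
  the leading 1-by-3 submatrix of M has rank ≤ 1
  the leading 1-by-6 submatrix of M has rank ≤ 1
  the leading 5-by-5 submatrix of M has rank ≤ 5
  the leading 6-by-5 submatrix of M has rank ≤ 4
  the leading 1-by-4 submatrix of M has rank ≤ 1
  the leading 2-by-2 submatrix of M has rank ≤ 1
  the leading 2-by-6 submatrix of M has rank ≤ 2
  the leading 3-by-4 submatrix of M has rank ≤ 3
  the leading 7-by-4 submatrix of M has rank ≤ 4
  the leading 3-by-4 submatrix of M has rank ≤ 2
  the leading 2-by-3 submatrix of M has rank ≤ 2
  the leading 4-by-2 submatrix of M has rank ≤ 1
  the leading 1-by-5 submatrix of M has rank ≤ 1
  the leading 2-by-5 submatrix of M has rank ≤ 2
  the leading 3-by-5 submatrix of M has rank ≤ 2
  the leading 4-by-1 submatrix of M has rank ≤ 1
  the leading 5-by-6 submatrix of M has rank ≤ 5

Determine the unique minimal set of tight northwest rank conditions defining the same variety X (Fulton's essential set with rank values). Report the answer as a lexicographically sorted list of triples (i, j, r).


Computing R[i][j] = min implied NW-rank bound (n=7, 19 conditions):

  i=1: 1  1  1  1  1  1  1
  i=2: 1  1  1  2  2  2  2
  i=3: 1  1  1  2  2  3  3
  i=4: 1  1  2  3  3  4  4
  i=5: 1  2  3  4  4  5  5
  i=6: 1  2  3  4  4  5  6
  i=7: 1  2  3  4  5  6  7

hence w(1..7) = (1, 4, 6, 3, 2, 7, 5).

|D(w)|=7, |Ess(w)|=4:

[(3, 3, 1), (3, 5, 2), (4, 2, 1), (6, 5, 4)]


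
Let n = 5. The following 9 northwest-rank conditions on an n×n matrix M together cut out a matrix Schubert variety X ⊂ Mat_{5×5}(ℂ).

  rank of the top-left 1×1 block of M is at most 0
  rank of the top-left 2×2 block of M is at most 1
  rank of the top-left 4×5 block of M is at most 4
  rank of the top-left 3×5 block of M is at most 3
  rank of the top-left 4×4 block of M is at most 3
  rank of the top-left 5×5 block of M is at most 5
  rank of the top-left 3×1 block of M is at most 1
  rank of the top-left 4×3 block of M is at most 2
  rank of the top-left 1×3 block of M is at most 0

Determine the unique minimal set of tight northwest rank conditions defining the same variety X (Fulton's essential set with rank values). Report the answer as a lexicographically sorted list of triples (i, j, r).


Computing R[i][j] = min implied NW-rank bound (n=5, 9 conditions):

  R[1]: 0, 0, 0, 1, 1
  R[2]: 1, 1, 1, 2, 2
  R[3]: 1, 2, 2, 3, 3
  R[4]: 1, 2, 2, 3, 4
  R[5]: 1, 2, 3, 4, 5

so w = (4, 1, 2, 5, 3).

2 SE-corners of the 4-cell Rothe diagram give Ess(w):

[(1, 3, 0), (4, 3, 2)]


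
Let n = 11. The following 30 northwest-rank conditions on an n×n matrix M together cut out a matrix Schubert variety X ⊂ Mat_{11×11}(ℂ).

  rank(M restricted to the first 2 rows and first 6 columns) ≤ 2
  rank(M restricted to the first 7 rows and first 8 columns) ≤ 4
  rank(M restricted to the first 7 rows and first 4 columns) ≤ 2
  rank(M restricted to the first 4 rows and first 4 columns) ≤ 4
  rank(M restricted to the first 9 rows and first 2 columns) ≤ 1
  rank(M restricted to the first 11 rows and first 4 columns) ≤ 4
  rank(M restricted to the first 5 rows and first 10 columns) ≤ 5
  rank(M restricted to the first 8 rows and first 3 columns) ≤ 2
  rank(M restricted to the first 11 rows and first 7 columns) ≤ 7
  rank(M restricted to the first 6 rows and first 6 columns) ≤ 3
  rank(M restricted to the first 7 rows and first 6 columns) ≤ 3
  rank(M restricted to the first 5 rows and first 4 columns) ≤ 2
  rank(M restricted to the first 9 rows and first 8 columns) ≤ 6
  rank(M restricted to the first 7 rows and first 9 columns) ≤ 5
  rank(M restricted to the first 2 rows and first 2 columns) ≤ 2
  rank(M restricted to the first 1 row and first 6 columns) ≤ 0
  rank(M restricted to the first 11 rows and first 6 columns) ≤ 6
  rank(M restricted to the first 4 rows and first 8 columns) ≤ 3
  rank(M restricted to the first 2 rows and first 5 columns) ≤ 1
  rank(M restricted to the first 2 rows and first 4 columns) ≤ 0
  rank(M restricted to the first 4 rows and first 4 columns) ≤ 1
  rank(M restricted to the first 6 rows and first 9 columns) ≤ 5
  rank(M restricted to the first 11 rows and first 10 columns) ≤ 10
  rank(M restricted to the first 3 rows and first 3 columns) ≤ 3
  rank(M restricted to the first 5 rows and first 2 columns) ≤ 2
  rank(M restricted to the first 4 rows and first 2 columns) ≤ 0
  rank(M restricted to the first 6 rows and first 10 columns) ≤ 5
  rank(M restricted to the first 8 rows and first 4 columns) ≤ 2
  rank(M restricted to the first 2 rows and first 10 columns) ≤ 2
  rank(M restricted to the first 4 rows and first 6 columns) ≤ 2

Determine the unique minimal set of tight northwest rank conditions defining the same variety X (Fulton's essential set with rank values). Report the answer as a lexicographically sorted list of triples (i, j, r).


Propagating the 30 rank bounds to every northwest block:

  row 1: 0 | 0 | 0 | 0 | 0 | 0 | 1 | 1 | 1 | 1 | 1
  row 2: 0 | 0 | 0 | 0 | 1 | 1 | 2 | 2 | 2 | 2 | 2
  row 3: 0 | 0 | 1 | 1 | 2 | 2 | 3 | 3 | 3 | 3 | 3
  row 4: 0 | 0 | 1 | 1 | 2 | 2 | 3 | 3 | 4 | 4 | 4
  row 5: 1 | 1 | 2 | 2 | 3 | 3 | 4 | 4 | 5 | 5 | 5
  row 6: 1 | 1 | 2 | 2 | 3 | 3 | 4 | 4 | 5 | 5 | 6
  row 7: 1 | 1 | 2 | 2 | 3 | 3 | 4 | 4 | 5 | 6 | 7
  row 8: 1 | 1 | 2 | 2 | 3 | 4 | 5 | 5 | 6 | 7 | 8
  row 9: 1 | 1 | 2 | 3 | 4 | 5 | 6 | 6 | 7 | 8 | 9
  row 10: 1 | 2 | 3 | 4 | 5 | 6 | 7 | 7 | 8 | 9 | 10
  row 11: 1 | 2 | 3 | 4 | 5 | 6 | 7 | 8 | 9 | 10 | 11

so w = (7, 5, 3, 9, 1, 11, 10, 6, 4, 2, 8).

|D(w)|=29, |Ess(w)|=11:

[(1, 6, 0), (2, 4, 0), (4, 2, 0), (4, 4, 1), (4, 6, 2), (4, 8, 3), (6, 10, 5), (7, 6, 3), (7, 8, 4), (8, 4, 2), (9, 2, 1)]


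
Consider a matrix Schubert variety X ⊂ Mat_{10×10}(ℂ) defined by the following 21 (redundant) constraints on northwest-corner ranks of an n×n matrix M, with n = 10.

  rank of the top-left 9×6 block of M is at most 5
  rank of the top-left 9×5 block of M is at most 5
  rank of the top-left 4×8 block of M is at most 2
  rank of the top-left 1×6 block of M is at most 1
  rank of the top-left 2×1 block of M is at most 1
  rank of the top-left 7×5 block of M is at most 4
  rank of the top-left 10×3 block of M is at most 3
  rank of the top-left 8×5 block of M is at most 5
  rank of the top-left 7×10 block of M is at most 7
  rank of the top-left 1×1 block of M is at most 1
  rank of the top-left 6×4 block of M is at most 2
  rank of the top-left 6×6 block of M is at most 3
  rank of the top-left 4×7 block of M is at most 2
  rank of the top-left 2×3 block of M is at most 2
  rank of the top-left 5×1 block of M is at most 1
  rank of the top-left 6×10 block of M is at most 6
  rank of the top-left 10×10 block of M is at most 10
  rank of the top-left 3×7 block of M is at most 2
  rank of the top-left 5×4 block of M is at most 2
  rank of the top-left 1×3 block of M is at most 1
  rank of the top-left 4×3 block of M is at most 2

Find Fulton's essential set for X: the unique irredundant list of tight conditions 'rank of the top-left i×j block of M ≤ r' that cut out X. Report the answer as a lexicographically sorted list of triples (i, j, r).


Computing R[i][j] = min implied NW-rank bound (n=10, 21 conditions):

  i=1: 1 | 1 | 1 | 1 | 1 | 1 | 1 | 1 | 1 | 1
  i=2: 1 | 2 | 2 | 2 | 2 | 2 | 2 | 2 | 2 | 2
  i=3: 1 | 2 | 2 | 2 | 2 | 2 | 2 | 2 | 3 | 3
  i=4: 1 | 2 | 2 | 2 | 2 | 2 | 2 | 2 | 3 | 4
  i=5: 1 | 2 | 2 | 2 | 3 | 3 | 3 | 3 | 4 | 5
  i=6: 1 | 2 | 2 | 2 | 3 | 3 | 4 | 4 | 5 | 6
  i=7: 1 | 2 | 3 | 3 | 4 | 4 | 5 | 5 | 6 | 7
  i=8: 1 | 2 | 3 | 4 | 5 | 5 | 6 | 6 | 7 | 8
  i=9: 1 | 2 | 3 | 4 | 5 | 5 | 6 | 7 | 8 | 9
  i=10: 1 | 2 | 3 | 4 | 5 | 6 | 7 | 8 | 9 | 10

giving w = (1, 2, 9, 10, 5, 7, 3, 4, 8, 6) via Δ²R.

4 SE-corners of the 18-cell Rothe diagram give Ess(w):

[(4, 8, 2), (6, 4, 2), (6, 6, 3), (9, 6, 5)]


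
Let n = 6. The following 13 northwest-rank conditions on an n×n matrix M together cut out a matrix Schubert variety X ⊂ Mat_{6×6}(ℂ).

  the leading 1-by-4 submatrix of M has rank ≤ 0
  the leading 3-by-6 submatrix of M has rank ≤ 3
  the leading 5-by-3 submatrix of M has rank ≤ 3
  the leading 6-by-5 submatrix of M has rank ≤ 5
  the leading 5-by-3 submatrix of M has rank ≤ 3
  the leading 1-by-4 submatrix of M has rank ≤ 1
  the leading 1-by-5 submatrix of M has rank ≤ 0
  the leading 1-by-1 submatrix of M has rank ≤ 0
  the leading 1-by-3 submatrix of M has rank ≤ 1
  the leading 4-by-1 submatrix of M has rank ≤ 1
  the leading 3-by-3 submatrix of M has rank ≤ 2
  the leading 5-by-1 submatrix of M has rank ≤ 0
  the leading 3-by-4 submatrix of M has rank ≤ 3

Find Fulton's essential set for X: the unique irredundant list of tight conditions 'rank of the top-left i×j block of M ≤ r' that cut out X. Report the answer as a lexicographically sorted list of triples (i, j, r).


Propagating the 13 rank bounds to every northwest block:

  i=1: 0 0 0 0 0 1
  i=2: 0 1 1 1 1 2
  i=3: 0 1 2 2 2 3
  i=4: 0 1 2 3 3 4
  i=5: 0 1 2 3 4 5
  i=6: 1 2 3 4 5 6

so w = (6, 2, 3, 4, 5, 1).

Fulton essential set (2 of the 9 Rothe cells):

[(1, 5, 0), (5, 1, 0)]


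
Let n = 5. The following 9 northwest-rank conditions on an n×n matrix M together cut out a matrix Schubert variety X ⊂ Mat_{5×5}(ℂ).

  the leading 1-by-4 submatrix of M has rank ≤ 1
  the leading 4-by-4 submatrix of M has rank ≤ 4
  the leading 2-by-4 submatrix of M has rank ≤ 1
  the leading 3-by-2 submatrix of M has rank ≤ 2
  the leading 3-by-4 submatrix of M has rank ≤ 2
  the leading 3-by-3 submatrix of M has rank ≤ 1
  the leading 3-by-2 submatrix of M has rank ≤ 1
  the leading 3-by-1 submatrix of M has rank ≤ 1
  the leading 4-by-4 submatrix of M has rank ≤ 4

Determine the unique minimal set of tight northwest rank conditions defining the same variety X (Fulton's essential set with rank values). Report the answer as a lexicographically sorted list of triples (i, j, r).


Rank table r_w(5×5) implied by the 9 constraints:

  i=1: 1  1  1  1  1
  i=2: 1  1  1  1  2
  i=3: 1  1  1  2  3
  i=4: 1  2  2  3  4
  i=5: 1  2  3  4  5

reading off 1-entries of Δ²R: w = (1, 5, 4, 2, 3).

ℓ(w)=5; the 2 essential cells (i,j,r):

[(2, 4, 1), (3, 3, 1)]


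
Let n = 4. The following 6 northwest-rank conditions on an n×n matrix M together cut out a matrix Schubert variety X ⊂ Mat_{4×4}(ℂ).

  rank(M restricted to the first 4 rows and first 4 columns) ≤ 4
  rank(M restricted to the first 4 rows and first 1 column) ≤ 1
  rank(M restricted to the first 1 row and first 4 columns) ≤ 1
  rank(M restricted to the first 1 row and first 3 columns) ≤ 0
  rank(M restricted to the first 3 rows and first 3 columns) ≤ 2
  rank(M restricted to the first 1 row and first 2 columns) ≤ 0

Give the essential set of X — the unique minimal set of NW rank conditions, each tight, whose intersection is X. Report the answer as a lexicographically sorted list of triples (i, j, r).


The tightest implied rank at each (i,j), from the 6 conditions:

  i=1: 0, 0, 0, 1
  i=2: 1, 1, 1, 2
  i=3: 1, 2, 2, 3
  i=4: 1, 2, 3, 4

reading off 1-entries of Δ²R: w = (4, 1, 2, 3).

1 SE-corner of the 3-cell Rothe diagram gives Ess(w):

[(1, 3, 0)]


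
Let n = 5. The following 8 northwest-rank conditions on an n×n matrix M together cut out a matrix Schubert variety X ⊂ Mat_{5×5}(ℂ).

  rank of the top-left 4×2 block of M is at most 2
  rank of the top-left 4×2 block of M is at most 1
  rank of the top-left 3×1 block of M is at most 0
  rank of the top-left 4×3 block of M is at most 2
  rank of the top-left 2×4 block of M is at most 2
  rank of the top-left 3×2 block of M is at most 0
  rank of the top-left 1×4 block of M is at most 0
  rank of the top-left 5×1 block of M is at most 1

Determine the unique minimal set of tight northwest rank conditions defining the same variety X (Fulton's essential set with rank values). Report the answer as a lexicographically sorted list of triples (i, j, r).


Propagating the 8 rank bounds to every northwest block:

  i=1: 0  0  0  0  1
  i=2: 0  0  1  1  2
  i=3: 0  0  1  2  3
  i=4: 1  1  2  3  4
  i=5: 1  2  3  4  5

reading off 1-entries of Δ²R: w = (5, 3, 4, 1, 2).

Rothe diagram D(w) (8 cells), 2 SE-corners (essential conditions):

[(1, 4, 0), (3, 2, 0)]


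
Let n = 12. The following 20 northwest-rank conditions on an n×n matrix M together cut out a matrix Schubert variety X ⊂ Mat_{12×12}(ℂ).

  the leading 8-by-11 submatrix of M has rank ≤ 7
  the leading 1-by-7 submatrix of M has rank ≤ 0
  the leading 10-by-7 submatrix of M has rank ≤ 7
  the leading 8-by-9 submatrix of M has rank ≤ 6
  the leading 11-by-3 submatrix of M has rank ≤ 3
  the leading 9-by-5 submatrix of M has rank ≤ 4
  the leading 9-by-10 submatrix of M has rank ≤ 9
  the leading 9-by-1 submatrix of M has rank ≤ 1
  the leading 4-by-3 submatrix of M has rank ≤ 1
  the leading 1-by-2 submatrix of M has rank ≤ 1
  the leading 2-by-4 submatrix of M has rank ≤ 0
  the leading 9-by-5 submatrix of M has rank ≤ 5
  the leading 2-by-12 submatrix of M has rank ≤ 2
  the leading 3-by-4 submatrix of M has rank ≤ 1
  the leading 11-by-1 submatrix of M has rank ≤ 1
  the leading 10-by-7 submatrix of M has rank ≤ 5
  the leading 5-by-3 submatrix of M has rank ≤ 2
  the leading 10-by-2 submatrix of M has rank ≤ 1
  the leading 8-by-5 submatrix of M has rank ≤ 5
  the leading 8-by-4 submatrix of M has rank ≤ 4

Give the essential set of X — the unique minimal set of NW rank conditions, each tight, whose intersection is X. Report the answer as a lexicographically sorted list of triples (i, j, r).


Computing R[i][j] = min implied NW-rank bound (n=12, 20 conditions):

  R[1]: 0, 0, 0, 0, 0, 0, 0, 1, 1, 1, 1, 1
  R[2]: 0, 0, 0, 0, 1, 1, 1, 2, 2, 2, 2, 2
  R[3]: 1, 1, 1, 1, 2, 2, 2, 3, 3, 3, 3, 3
  R[4]: 1, 1, 1, 2, 3, 3, 3, 4, 4, 4, 4, 4
  R[5]: 1, 1, 2, 3, 4, 4, 4, 5, 5, 5, 5, 5
  R[6]: 1, 1, 2, 3, 4, 5, 5, 6, 6, 6, 6, 6
  R[7]: 1, 1, 2, 3, 4, 5, 5, 6, 6, 7, 7, 7
  R[8]: 1, 1, 2, 3, 4, 5, 5, 6, 6, 7, 7, 8
  R[9]: 1, 1, 2, 3, 4, 5, 5, 6, 7, 8, 8, 9
  R[10]: 1, 1, 2, 3, 4, 5, 5, 6, 7, 8, 9, 10
  R[11]: 1, 2, 3, 4, 5, 6, 6, 7, 8, 9, 10, 11
  R[12]: 1, 2, 3, 4, 5, 6, 7, 8, 9, 10, 11, 12

giving w = (8, 5, 1, 4, 3, 6, 10, 12, 9, 11, 2, 7) via Δ²R.

Fulton essential set (7 of the 26 Rothe cells):

[(1, 7, 0), (2, 4, 0), (4, 3, 1), (8, 9, 6), (8, 11, 7), (10, 2, 1), (10, 7, 5)]


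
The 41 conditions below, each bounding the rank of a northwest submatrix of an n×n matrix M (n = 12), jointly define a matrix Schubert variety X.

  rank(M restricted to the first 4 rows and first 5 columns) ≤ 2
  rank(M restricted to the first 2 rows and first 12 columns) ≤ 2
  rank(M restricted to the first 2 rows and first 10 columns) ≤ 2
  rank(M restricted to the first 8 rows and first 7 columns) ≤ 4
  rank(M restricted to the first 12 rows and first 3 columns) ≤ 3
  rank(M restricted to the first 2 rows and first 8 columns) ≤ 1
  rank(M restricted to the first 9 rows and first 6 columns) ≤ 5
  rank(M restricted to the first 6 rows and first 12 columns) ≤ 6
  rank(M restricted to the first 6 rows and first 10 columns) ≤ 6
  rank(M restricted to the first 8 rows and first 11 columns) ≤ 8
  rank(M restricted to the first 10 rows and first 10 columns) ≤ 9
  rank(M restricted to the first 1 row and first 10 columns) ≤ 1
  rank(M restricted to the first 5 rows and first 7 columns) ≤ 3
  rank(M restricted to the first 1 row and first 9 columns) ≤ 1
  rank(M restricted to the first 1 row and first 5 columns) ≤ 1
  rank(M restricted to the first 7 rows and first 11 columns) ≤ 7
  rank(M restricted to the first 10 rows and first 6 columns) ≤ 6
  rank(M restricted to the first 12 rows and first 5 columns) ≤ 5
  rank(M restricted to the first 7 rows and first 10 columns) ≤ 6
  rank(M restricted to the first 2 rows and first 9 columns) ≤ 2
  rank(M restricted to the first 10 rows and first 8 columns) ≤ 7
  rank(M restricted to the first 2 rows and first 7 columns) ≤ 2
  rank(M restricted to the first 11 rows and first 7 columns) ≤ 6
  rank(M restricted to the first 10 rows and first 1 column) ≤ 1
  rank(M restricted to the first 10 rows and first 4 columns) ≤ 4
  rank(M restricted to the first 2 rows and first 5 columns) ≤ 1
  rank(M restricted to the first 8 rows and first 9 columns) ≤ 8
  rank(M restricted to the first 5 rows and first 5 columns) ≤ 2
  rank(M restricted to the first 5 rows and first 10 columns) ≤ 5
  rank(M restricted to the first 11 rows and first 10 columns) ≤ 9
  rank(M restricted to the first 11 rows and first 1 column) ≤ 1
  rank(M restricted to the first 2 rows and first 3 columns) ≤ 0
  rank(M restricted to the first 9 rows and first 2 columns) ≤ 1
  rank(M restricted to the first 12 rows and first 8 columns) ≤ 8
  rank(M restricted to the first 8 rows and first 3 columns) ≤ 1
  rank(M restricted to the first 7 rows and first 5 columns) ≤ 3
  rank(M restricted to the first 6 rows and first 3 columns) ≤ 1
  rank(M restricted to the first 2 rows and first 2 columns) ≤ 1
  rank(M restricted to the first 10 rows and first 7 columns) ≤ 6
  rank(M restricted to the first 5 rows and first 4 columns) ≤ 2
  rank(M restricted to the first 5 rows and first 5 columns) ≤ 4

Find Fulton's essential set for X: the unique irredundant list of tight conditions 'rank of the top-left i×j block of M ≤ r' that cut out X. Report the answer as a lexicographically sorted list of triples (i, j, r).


Computing R[i][j] = min implied NW-rank bound (n=12, 41 conditions):

  row 1: 0  0  0  1  1  1  1  1  1  1  1  1
  row 2: 0  0  0  1  1  1  1  1  2  2  2  2
  row 3: 1  1  1  2  2  2  2  2  3  3  3  3
  row 4: 1  1  1  2  2  3  3  3  4  4  4  4
  row 5: 1  1  1  2  2  3  3  4  5  5  5  5
  row 6: 1  1  1  2  3  4  4  5  6  6  6  6
  row 7: 1  1  1  2  3  4  4  5  6  6  7  7
  row 8: 1  1  1  2  3  4  4  5  6  7  8  8
  row 9: 1  1  2  3  4  5  5  6  7  8  9  9
  row 10: 1  2  3  4  5  6  6  7  8  9  10  10
  row 11: 1  2  3  4  5  6  6  7  8  9  10  11
  row 12: 1  2  3  4  5  6  7  8  9  10  11  12

giving w = (4, 9, 1, 6, 8, 5, 11, 10, 3, 2, 12, 7) via Δ²R.

ℓ(w)=28; the 9 essential cells (i,j,r):

[(2, 3, 0), (2, 8, 1), (5, 5, 2), (5, 7, 3), (7, 10, 6), (8, 3, 1), (8, 7, 4), (9, 2, 1), (11, 7, 6)]
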